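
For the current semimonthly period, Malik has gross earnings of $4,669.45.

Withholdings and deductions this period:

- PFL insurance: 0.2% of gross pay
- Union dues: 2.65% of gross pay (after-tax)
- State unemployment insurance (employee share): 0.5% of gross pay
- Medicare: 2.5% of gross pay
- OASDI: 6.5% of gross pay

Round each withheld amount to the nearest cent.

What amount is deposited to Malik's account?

Medicare: $4,669.45 × 0.025 = $116.74
OASDI: $4,669.45 × 0.065 = $303.51
State unemployment insurance (employee share): $4,669.45 × 0.005 = $23.35
PFL insurance: $4,669.45 × 0.002 = $9.34
Union dues: $4,669.45 × 0.0265 = $123.74
Total deductions = $116.74 + $303.51 + $23.35 + $9.34 + $123.74 = $576.68
Net pay = $4,669.45 − $576.68 = $4,092.77

$4,092.77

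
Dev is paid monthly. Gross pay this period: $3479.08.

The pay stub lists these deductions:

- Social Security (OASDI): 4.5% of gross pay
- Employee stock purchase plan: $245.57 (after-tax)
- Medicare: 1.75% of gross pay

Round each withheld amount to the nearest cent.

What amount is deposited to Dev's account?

$3016.07

Social Security (OASDI): $3479.08 × 0.045 = $156.56
Medicare: $3479.08 × 0.0175 = $60.88
Employee stock purchase plan: $245.57
Total deductions = $156.56 + $60.88 + $245.57 = $463.01
Net pay = $3479.08 − $463.01 = $3016.07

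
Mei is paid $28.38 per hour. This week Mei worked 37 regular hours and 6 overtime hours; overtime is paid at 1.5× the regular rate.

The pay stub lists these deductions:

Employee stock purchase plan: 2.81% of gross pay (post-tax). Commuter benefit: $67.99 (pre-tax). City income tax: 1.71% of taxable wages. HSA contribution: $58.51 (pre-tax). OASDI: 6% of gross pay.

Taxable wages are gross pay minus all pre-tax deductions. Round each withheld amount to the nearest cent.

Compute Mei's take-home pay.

Regular pay: 37 × $28.38 = $1,050.06
Overtime pay: 6 × $28.38 × 1.5 = $255.42
Gross pay = $1,050.06 + $255.42 = $1,305.48
HSA contribution: $58.51
Commuter benefit: $67.99
Pre-tax total = $58.51 + $67.99 = $126.50
Taxable wages = $1,305.48 − $126.50 = $1,178.98
City income tax: $1,178.98 × 0.0171 = $20.16
OASDI: $1,305.48 × 0.06 = $78.33
Employee stock purchase plan: $1,305.48 × 0.0281 = $36.68
Total deductions = $58.51 + $67.99 + $20.16 + $78.33 + $36.68 = $261.67
Net pay = $1,305.48 − $261.67 = $1,043.81

$1,043.81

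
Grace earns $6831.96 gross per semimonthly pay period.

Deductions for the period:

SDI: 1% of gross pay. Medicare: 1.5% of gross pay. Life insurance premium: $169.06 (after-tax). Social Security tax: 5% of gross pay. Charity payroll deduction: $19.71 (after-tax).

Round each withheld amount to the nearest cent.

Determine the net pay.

Social Security tax: $6831.96 × 0.05 = $341.60
SDI: $6831.96 × 0.01 = $68.32
Medicare: $6831.96 × 0.015 = $102.48
Life insurance premium: $169.06
Charity payroll deduction: $19.71
Total deductions = $341.60 + $68.32 + $102.48 + $169.06 + $19.71 = $701.17
Net pay = $6831.96 − $701.17 = $6130.79

$6130.79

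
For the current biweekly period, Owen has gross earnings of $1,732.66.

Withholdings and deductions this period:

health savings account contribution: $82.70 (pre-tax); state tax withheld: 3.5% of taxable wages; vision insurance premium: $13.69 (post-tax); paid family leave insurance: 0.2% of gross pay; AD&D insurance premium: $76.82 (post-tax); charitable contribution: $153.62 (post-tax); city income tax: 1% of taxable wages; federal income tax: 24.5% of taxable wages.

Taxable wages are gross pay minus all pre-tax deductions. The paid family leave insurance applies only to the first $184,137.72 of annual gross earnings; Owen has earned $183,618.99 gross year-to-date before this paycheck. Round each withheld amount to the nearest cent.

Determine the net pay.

$926.30

Health savings account contribution: $82.70
Taxable wages = $1,732.66 − $82.70 = $1,649.96
State tax withheld: $1,649.96 × 0.035 = $57.75
Federal income tax: $1,649.96 × 0.245 = $404.24
City income tax: $1,649.96 × 0.01 = $16.50
Paid family leave insurance: only $184,137.72 − $183,618.99 = $518.73 of this check is subject → $518.73 × 0.002 = $1.04
Vision insurance premium: $13.69
AD&D insurance premium: $76.82
Charitable contribution: $153.62
Total deductions = $82.70 + $57.75 + $404.24 + $16.50 + $1.04 + $13.69 + $76.82 + $153.62 = $806.36
Net pay = $1,732.66 − $806.36 = $926.30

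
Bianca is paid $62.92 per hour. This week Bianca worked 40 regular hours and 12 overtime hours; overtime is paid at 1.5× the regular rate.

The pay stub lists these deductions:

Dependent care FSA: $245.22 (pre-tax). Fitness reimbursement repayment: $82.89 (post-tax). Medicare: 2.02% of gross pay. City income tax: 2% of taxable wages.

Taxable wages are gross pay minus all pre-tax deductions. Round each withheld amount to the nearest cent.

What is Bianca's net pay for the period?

$3,179.45

Regular pay: 40 × $62.92 = $2,516.80
Overtime pay: 12 × $62.92 × 1.5 = $1,132.56
Gross pay = $2,516.80 + $1,132.56 = $3,649.36
Dependent care FSA: $245.22
Taxable wages = $3,649.36 − $245.22 = $3,404.14
City income tax: $3,404.14 × 0.02 = $68.08
Medicare: $3,649.36 × 0.0202 = $73.72
Fitness reimbursement repayment: $82.89
Total deductions = $245.22 + $68.08 + $73.72 + $82.89 = $469.91
Net pay = $3,649.36 − $469.91 = $3,179.45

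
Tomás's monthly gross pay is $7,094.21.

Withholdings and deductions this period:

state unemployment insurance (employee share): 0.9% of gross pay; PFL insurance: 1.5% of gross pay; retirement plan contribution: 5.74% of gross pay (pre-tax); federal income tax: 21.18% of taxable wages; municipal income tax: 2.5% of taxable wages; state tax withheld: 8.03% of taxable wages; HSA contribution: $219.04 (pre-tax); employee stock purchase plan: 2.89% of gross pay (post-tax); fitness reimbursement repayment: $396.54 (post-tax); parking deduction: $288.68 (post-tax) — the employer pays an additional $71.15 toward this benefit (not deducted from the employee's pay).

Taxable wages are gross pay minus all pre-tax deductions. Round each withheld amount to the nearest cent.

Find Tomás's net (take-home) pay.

Retirement plan contribution: $7,094.21 × 0.0574 = $407.21
HSA contribution: $219.04
Pre-tax total = $407.21 + $219.04 = $626.25
Taxable wages = $7,094.21 − $626.25 = $6,467.96
Municipal income tax: $6,467.96 × 0.025 = $161.70
Federal income tax: $6,467.96 × 0.2118 = $1,369.91
State tax withheld: $6,467.96 × 0.0803 = $519.38
State unemployment insurance (employee share): $7,094.21 × 0.009 = $63.85
PFL insurance: $7,094.21 × 0.015 = $106.41
Fitness reimbursement repayment: $396.54
Parking deduction: $288.68
Employee stock purchase plan: $7,094.21 × 0.0289 = $205.02
(Employer's $71.15 toward parking deduction is not withheld from the employee.)
Total deductions = $407.21 + $219.04 + $161.70 + $1,369.91 + $519.38 + $63.85 + $106.41 + $396.54 + $288.68 + $205.02 = $3,737.74
Net pay = $7,094.21 − $3,737.74 = $3,356.47

$3,356.47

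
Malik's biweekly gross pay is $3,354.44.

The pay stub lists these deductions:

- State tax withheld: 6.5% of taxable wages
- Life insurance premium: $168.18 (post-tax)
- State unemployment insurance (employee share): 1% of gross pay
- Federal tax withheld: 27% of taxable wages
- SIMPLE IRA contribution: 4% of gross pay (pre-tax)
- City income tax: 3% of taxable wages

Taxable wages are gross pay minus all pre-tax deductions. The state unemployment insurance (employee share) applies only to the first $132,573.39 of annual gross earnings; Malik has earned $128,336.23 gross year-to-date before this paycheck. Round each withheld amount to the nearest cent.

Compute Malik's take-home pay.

SIMPLE IRA contribution: $3,354.44 × 0.04 = $134.18
Taxable wages = $3,354.44 − $134.18 = $3,220.26
State tax withheld: $3,220.26 × 0.065 = $209.32
City income tax: $3,220.26 × 0.03 = $96.61
Federal tax withheld: $3,220.26 × 0.27 = $869.47
State unemployment insurance (employee share): cap not yet reached, full $3,354.44 is subject → $3,354.44 × 0.01 = $33.54
Life insurance premium: $168.18
Total deductions = $134.18 + $209.32 + $96.61 + $869.47 + $33.54 + $168.18 = $1,511.30
Net pay = $3,354.44 − $1,511.30 = $1,843.14

$1,843.14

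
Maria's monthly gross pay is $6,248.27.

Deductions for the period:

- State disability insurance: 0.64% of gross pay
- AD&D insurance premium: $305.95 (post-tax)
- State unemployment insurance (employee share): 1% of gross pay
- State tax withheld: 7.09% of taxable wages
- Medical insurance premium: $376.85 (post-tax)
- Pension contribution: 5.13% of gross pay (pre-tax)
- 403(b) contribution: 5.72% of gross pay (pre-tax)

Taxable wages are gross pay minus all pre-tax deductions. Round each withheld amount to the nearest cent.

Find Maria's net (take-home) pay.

$4,390.12

Pension contribution: $6,248.27 × 0.0513 = $320.54
403(b) contribution: $6,248.27 × 0.0572 = $357.40
Pre-tax total = $320.54 + $357.40 = $677.94
Taxable wages = $6,248.27 − $677.94 = $5,570.33
State tax withheld: $5,570.33 × 0.0709 = $394.94
State unemployment insurance (employee share): $6,248.27 × 0.01 = $62.48
State disability insurance: $6,248.27 × 0.0064 = $39.99
Medical insurance premium: $376.85
AD&D insurance premium: $305.95
Total deductions = $320.54 + $357.40 + $394.94 + $62.48 + $39.99 + $376.85 + $305.95 = $1,858.15
Net pay = $6,248.27 − $1,858.15 = $4,390.12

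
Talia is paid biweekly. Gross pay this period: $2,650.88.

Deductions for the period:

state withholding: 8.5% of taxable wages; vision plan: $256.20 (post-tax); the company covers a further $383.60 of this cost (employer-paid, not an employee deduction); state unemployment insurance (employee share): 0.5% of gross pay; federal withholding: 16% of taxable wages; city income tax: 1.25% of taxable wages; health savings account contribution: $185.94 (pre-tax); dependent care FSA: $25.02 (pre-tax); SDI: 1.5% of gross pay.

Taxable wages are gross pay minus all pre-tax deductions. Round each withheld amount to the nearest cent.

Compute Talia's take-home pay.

$1,502.43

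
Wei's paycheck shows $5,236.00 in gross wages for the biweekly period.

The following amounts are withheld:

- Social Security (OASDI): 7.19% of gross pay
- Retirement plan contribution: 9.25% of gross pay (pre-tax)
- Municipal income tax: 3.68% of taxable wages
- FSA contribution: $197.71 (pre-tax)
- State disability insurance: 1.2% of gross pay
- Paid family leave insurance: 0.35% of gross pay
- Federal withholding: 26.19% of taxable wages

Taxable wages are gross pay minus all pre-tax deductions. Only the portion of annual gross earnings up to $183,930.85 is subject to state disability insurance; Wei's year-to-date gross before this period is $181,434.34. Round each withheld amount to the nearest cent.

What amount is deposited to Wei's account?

$2,768.93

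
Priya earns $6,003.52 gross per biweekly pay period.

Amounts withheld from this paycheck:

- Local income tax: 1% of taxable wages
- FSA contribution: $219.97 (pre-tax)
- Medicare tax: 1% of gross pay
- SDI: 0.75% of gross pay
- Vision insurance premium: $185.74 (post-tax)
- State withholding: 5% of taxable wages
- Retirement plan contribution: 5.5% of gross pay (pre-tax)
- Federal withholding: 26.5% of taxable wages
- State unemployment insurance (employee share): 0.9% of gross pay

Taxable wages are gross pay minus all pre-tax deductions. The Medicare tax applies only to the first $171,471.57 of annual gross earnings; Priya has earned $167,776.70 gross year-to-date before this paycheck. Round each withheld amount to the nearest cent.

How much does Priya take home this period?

$3,359.27

Retirement plan contribution: $6,003.52 × 0.055 = $330.19
FSA contribution: $219.97
Pre-tax total = $330.19 + $219.97 = $550.16
Taxable wages = $6,003.52 − $550.16 = $5,453.36
State withholding: $5,453.36 × 0.05 = $272.67
Federal withholding: $5,453.36 × 0.265 = $1,445.14
Local income tax: $5,453.36 × 0.01 = $54.53
Medicare tax: only $171,471.57 − $167,776.70 = $3,694.87 of this check is subject → $3,694.87 × 0.01 = $36.95
State unemployment insurance (employee share): $6,003.52 × 0.009 = $54.03
SDI: $6,003.52 × 0.0075 = $45.03
Vision insurance premium: $185.74
Total deductions = $330.19 + $219.97 + $272.67 + $1,445.14 + $54.53 + $36.95 + $54.03 + $45.03 + $185.74 = $2,644.25
Net pay = $6,003.52 − $2,644.25 = $3,359.27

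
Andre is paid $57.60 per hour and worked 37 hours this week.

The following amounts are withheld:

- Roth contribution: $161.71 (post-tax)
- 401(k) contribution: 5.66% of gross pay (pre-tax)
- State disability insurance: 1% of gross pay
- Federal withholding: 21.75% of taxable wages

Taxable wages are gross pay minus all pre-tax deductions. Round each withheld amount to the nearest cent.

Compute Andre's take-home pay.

$1,390.25

Gross pay: 37 × $57.60 = $2,131.20
401(k) contribution: $2,131.20 × 0.0566 = $120.63
Taxable wages = $2,131.20 − $120.63 = $2,010.57
Federal withholding: $2,010.57 × 0.2175 = $437.30
State disability insurance: $2,131.20 × 0.01 = $21.31
Roth contribution: $161.71
Total deductions = $120.63 + $437.30 + $21.31 + $161.71 = $740.95
Net pay = $2,131.20 − $740.95 = $1,390.25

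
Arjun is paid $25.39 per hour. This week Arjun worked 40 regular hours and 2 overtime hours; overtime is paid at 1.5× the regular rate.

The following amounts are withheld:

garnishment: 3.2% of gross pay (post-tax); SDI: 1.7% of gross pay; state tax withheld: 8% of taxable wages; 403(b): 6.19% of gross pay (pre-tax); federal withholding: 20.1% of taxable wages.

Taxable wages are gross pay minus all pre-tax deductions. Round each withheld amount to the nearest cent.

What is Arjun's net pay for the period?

$682.89

Regular pay: 40 × $25.39 = $1015.60
Overtime pay: 2 × $25.39 × 1.5 = $76.17
Gross pay = $1015.60 + $76.17 = $1091.77
403(b): $1091.77 × 0.0619 = $67.58
Taxable wages = $1091.77 − $67.58 = $1024.19
Federal withholding: $1024.19 × 0.201 = $205.86
State tax withheld: $1024.19 × 0.08 = $81.94
SDI: $1091.77 × 0.017 = $18.56
Garnishment: $1091.77 × 0.032 = $34.94
Total deductions = $67.58 + $205.86 + $81.94 + $18.56 + $34.94 = $408.88
Net pay = $1091.77 − $408.88 = $682.89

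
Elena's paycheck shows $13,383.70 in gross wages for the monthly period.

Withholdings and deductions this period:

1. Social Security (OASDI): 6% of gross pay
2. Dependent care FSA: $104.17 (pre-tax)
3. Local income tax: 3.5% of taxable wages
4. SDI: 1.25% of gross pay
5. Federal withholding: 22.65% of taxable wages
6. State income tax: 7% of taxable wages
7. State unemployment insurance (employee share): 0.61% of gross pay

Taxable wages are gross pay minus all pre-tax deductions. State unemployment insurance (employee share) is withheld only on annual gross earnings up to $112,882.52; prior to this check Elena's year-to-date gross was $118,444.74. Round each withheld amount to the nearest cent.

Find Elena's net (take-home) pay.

Dependent care FSA: $104.17
Taxable wages = $13,383.70 − $104.17 = $13,279.53
State income tax: $13,279.53 × 0.07 = $929.57
Federal withholding: $13,279.53 × 0.2265 = $3,007.81
Local income tax: $13,279.53 × 0.035 = $464.78
State unemployment insurance (employee share): annual cap $112,882.52 already reached (YTD $118,444.74), so $0.00
Social Security (OASDI): $13,383.70 × 0.06 = $803.02
SDI: $13,383.70 × 0.0125 = $167.30
Total deductions = $104.17 + $929.57 + $3,007.81 + $464.78 + $0.00 + $803.02 + $167.30 = $5,476.65
Net pay = $13,383.70 − $5,476.65 = $7,907.05

$7,907.05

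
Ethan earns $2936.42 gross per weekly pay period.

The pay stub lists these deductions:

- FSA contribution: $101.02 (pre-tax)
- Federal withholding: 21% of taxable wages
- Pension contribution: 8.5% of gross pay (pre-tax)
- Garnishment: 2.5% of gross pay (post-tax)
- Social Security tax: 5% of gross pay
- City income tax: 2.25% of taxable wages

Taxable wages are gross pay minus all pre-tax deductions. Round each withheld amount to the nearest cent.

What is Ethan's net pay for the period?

$1764.37

FSA contribution: $101.02
Pension contribution: $2936.42 × 0.085 = $249.60
Pre-tax total = $101.02 + $249.60 = $350.62
Taxable wages = $2936.42 − $350.62 = $2585.80
Federal withholding: $2585.80 × 0.21 = $543.02
City income tax: $2585.80 × 0.0225 = $58.18
Social Security tax: $2936.42 × 0.05 = $146.82
Garnishment: $2936.42 × 0.025 = $73.41
Total deductions = $101.02 + $249.60 + $543.02 + $58.18 + $146.82 + $73.41 = $1172.05
Net pay = $2936.42 − $1172.05 = $1764.37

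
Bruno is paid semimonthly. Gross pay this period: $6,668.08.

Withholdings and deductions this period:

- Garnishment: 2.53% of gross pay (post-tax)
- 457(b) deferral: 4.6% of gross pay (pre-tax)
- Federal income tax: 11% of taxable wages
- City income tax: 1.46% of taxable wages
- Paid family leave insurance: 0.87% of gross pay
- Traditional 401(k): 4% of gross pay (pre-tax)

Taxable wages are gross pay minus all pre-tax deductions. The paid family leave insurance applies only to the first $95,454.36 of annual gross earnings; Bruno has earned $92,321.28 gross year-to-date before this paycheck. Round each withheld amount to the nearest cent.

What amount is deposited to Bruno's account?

$5,139.28

Traditional 401(k): $6,668.08 × 0.04 = $266.72
457(b) deferral: $6,668.08 × 0.046 = $306.73
Pre-tax total = $266.72 + $306.73 = $573.45
Taxable wages = $6,668.08 − $573.45 = $6,094.63
City income tax: $6,094.63 × 0.0146 = $88.98
Federal income tax: $6,094.63 × 0.11 = $670.41
Paid family leave insurance: only $95,454.36 − $92,321.28 = $3,133.08 of this check is subject → $3,133.08 × 0.0087 = $27.26
Garnishment: $6,668.08 × 0.0253 = $168.70
Total deductions = $266.72 + $306.73 + $88.98 + $670.41 + $27.26 + $168.70 = $1,528.80
Net pay = $6,668.08 − $1,528.80 = $5,139.28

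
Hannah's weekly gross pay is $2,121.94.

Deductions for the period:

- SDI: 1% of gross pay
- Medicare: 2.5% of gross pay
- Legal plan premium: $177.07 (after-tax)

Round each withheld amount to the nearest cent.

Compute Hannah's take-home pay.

$1,870.60

SDI: $2,121.94 × 0.01 = $21.22
Medicare: $2,121.94 × 0.025 = $53.05
Legal plan premium: $177.07
Total deductions = $21.22 + $53.05 + $177.07 = $251.34
Net pay = $2,121.94 − $251.34 = $1,870.60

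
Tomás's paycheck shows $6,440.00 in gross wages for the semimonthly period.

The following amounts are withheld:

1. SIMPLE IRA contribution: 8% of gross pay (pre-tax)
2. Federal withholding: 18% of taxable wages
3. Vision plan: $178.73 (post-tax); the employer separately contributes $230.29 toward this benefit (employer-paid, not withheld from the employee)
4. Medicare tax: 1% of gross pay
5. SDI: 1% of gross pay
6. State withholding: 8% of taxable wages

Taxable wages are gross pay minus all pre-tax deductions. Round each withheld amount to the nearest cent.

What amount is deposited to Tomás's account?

$4,076.83

SIMPLE IRA contribution: $6,440.00 × 0.08 = $515.20
Taxable wages = $6,440.00 − $515.20 = $5,924.80
State withholding: $5,924.80 × 0.08 = $473.98
Federal withholding: $5,924.80 × 0.18 = $1,066.46
Medicare tax: $6,440.00 × 0.01 = $64.40
SDI: $6,440.00 × 0.01 = $64.40
Vision plan: $178.73
(Employer's $230.29 toward vision plan is not withheld from the employee.)
Total deductions = $515.20 + $473.98 + $1,066.46 + $64.40 + $64.40 + $178.73 = $2,363.17
Net pay = $6,440.00 − $2,363.17 = $4,076.83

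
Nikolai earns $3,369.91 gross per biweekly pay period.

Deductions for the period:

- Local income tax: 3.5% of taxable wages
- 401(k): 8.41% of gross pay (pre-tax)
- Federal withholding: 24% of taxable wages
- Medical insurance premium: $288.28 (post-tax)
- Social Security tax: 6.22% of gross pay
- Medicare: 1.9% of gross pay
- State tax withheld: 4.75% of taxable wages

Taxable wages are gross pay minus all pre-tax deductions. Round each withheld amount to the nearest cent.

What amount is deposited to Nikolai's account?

$1,529.18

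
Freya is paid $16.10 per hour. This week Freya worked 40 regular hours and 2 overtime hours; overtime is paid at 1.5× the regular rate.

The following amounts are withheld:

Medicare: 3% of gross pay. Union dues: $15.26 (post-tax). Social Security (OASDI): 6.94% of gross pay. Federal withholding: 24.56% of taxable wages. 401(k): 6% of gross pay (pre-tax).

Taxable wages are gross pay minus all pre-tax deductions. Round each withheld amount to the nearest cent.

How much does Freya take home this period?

$406.85

Regular pay: 40 × $16.10 = $644.00
Overtime pay: 2 × $16.10 × 1.5 = $48.30
Gross pay = $644.00 + $48.30 = $692.30
401(k): $692.30 × 0.06 = $41.54
Taxable wages = $692.30 − $41.54 = $650.76
Federal withholding: $650.76 × 0.2456 = $159.83
Medicare: $692.30 × 0.03 = $20.77
Social Security (OASDI): $692.30 × 0.0694 = $48.05
Union dues: $15.26
Total deductions = $41.54 + $159.83 + $20.77 + $48.05 + $15.26 = $285.45
Net pay = $692.30 − $285.45 = $406.85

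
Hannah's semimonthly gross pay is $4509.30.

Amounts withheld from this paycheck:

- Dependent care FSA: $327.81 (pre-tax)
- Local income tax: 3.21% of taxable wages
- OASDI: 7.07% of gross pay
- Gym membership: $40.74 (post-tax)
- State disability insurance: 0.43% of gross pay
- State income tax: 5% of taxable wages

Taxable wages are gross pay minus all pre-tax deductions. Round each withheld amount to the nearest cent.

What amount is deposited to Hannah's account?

$3459.25

Dependent care FSA: $327.81
Taxable wages = $4509.30 − $327.81 = $4181.49
Local income tax: $4181.49 × 0.0321 = $134.23
State income tax: $4181.49 × 0.05 = $209.07
State disability insurance: $4509.30 × 0.0043 = $19.39
OASDI: $4509.30 × 0.0707 = $318.81
Gym membership: $40.74
Total deductions = $327.81 + $134.23 + $209.07 + $19.39 + $318.81 + $40.74 = $1050.05
Net pay = $4509.30 − $1050.05 = $3459.25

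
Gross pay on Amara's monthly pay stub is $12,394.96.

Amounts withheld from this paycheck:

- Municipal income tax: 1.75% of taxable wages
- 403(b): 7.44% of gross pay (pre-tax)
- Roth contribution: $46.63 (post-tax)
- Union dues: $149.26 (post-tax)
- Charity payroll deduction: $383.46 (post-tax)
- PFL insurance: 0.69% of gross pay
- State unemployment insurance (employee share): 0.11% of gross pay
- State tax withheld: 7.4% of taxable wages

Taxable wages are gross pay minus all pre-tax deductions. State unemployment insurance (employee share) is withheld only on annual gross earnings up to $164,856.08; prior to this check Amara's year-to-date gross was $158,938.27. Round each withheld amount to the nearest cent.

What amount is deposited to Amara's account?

403(b): $12,394.96 × 0.0744 = $922.19
Taxable wages = $12,394.96 − $922.19 = $11,472.77
Municipal income tax: $11,472.77 × 0.0175 = $200.77
State tax withheld: $11,472.77 × 0.074 = $848.98
State unemployment insurance (employee share): only $164,856.08 − $158,938.27 = $5,917.81 of this check is subject → $5,917.81 × 0.0011 = $6.51
PFL insurance: $12,394.96 × 0.0069 = $85.53
Union dues: $149.26
Roth contribution: $46.63
Charity payroll deduction: $383.46
Total deductions = $922.19 + $200.77 + $848.98 + $6.51 + $85.53 + $149.26 + $46.63 + $383.46 = $2,643.33
Net pay = $12,394.96 − $2,643.33 = $9,751.63

$9,751.63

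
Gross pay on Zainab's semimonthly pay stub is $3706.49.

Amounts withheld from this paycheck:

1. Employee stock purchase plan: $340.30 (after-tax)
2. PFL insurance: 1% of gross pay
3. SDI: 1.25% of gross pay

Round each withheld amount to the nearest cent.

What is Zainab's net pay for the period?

PFL insurance: $3706.49 × 0.01 = $37.06
SDI: $3706.49 × 0.0125 = $46.33
Employee stock purchase plan: $340.30
Total deductions = $37.06 + $46.33 + $340.30 = $423.69
Net pay = $3706.49 − $423.69 = $3282.80

$3282.80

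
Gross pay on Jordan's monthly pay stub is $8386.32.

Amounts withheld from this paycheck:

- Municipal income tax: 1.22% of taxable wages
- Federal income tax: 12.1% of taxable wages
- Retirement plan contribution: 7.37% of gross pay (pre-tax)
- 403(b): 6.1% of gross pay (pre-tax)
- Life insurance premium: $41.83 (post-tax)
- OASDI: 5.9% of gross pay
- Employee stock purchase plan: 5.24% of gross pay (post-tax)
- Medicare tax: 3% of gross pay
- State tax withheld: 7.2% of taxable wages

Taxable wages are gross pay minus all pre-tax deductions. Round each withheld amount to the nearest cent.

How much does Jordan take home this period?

$4539.96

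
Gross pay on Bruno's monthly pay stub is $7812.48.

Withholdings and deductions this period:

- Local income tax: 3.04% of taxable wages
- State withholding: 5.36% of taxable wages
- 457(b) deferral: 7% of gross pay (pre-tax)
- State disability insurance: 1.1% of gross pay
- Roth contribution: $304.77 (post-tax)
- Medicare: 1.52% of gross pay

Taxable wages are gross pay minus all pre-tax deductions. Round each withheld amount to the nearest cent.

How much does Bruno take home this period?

$6145.84

457(b) deferral: $7812.48 × 0.07 = $546.87
Taxable wages = $7812.48 − $546.87 = $7265.61
Local income tax: $7265.61 × 0.0304 = $220.87
State withholding: $7265.61 × 0.0536 = $389.44
State disability insurance: $7812.48 × 0.011 = $85.94
Medicare: $7812.48 × 0.0152 = $118.75
Roth contribution: $304.77
Total deductions = $546.87 + $220.87 + $389.44 + $85.94 + $118.75 + $304.77 = $1666.64
Net pay = $7812.48 − $1666.64 = $6145.84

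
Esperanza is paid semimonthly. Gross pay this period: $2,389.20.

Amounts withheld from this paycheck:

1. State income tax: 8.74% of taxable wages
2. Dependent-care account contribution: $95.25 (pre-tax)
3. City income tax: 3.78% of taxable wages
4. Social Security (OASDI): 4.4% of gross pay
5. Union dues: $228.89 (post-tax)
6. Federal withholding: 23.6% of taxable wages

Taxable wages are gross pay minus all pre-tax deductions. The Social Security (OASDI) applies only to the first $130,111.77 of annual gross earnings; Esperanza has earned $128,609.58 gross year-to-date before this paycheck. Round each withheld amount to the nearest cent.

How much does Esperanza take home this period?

$1,170.39

Dependent-care account contribution: $95.25
Taxable wages = $2,389.20 − $95.25 = $2,293.95
State income tax: $2,293.95 × 0.0874 = $200.49
Federal withholding: $2,293.95 × 0.236 = $541.37
City income tax: $2,293.95 × 0.0378 = $86.71
Social Security (OASDI): only $130,111.77 − $128,609.58 = $1,502.19 of this check is subject → $1,502.19 × 0.044 = $66.10
Union dues: $228.89
Total deductions = $95.25 + $200.49 + $541.37 + $86.71 + $66.10 + $228.89 = $1,218.81
Net pay = $2,389.20 − $1,218.81 = $1,170.39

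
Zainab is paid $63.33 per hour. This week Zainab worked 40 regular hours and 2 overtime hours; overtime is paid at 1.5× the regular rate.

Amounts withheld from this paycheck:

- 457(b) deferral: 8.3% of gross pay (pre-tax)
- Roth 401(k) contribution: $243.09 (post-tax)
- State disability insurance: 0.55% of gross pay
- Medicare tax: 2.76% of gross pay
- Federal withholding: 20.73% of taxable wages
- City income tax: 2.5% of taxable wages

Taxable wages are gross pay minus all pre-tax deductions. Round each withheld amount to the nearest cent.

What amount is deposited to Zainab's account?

$1,583.85

Regular pay: 40 × $63.33 = $2,533.20
Overtime pay: 2 × $63.33 × 1.5 = $189.99
Gross pay = $2,533.20 + $189.99 = $2,723.19
457(b) deferral: $2,723.19 × 0.083 = $226.02
Taxable wages = $2,723.19 − $226.02 = $2,497.17
Federal withholding: $2,497.17 × 0.2073 = $517.66
City income tax: $2,497.17 × 0.025 = $62.43
State disability insurance: $2,723.19 × 0.0055 = $14.98
Medicare tax: $2,723.19 × 0.0276 = $75.16
Roth 401(k) contribution: $243.09
Total deductions = $226.02 + $517.66 + $62.43 + $14.98 + $75.16 + $243.09 = $1,139.34
Net pay = $2,723.19 − $1,139.34 = $1,583.85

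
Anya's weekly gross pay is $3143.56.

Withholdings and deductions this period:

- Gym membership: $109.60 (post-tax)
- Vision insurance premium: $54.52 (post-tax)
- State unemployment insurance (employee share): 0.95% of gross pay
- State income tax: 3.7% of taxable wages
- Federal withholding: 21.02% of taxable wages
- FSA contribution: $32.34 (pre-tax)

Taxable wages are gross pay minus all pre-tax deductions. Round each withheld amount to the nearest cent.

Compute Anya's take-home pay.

FSA contribution: $32.34
Taxable wages = $3143.56 − $32.34 = $3111.22
State income tax: $3111.22 × 0.037 = $115.12
Federal withholding: $3111.22 × 0.2102 = $653.98
State unemployment insurance (employee share): $3143.56 × 0.0095 = $29.86
Vision insurance premium: $54.52
Gym membership: $109.60
Total deductions = $32.34 + $115.12 + $653.98 + $29.86 + $54.52 + $109.60 = $995.42
Net pay = $3143.56 − $995.42 = $2148.14

$2148.14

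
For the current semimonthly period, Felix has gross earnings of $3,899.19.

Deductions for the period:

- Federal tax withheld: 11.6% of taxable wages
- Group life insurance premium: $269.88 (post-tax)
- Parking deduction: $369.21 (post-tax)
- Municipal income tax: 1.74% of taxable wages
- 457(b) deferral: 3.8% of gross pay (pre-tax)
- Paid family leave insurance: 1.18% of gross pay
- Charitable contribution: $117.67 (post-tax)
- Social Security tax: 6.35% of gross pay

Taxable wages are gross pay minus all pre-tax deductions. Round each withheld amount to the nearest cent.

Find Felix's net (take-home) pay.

$2,200.26

457(b) deferral: $3,899.19 × 0.038 = $148.17
Taxable wages = $3,899.19 − $148.17 = $3,751.02
Municipal income tax: $3,751.02 × 0.0174 = $65.27
Federal tax withheld: $3,751.02 × 0.116 = $435.12
Social Security tax: $3,899.19 × 0.0635 = $247.60
Paid family leave insurance: $3,899.19 × 0.0118 = $46.01
Group life insurance premium: $269.88
Charitable contribution: $117.67
Parking deduction: $369.21
Total deductions = $148.17 + $65.27 + $435.12 + $247.60 + $46.01 + $269.88 + $117.67 + $369.21 = $1,698.93
Net pay = $3,899.19 − $1,698.93 = $2,200.26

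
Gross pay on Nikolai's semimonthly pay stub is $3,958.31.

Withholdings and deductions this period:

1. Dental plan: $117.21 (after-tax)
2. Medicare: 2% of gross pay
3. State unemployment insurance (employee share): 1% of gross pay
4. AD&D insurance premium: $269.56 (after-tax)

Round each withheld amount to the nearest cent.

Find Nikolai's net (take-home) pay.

$3,452.79

State unemployment insurance (employee share): $3,958.31 × 0.01 = $39.58
Medicare: $3,958.31 × 0.02 = $79.17
Dental plan: $117.21
AD&D insurance premium: $269.56
Total deductions = $39.58 + $79.17 + $117.21 + $269.56 = $505.52
Net pay = $3,958.31 − $505.52 = $3,452.79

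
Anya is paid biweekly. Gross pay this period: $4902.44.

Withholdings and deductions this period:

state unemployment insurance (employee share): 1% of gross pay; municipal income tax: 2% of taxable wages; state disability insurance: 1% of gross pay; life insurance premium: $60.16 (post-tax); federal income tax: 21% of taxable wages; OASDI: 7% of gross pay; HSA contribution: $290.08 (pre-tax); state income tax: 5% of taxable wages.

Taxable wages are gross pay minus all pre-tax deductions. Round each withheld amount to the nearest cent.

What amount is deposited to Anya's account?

$2819.52

HSA contribution: $290.08
Taxable wages = $4902.44 − $290.08 = $4612.36
Federal income tax: $4612.36 × 0.21 = $968.60
Municipal income tax: $4612.36 × 0.02 = $92.25
State income tax: $4612.36 × 0.05 = $230.62
State unemployment insurance (employee share): $4902.44 × 0.01 = $49.02
State disability insurance: $4902.44 × 0.01 = $49.02
OASDI: $4902.44 × 0.07 = $343.17
Life insurance premium: $60.16
Total deductions = $290.08 + $968.60 + $92.25 + $230.62 + $49.02 + $49.02 + $343.17 + $60.16 = $2082.92
Net pay = $4902.44 − $2082.92 = $2819.52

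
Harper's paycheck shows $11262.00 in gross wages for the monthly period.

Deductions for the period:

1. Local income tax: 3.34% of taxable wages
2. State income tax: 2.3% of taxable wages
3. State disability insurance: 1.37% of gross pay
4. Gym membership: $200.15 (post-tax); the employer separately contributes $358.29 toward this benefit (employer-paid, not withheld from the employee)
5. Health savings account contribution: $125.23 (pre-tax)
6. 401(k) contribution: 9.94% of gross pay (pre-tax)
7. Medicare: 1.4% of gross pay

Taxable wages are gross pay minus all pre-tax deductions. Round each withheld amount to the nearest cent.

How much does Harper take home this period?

$8940.24

401(k) contribution: $11262.00 × 0.0994 = $1119.44
Health savings account contribution: $125.23
Pre-tax total = $1119.44 + $125.23 = $1244.67
Taxable wages = $11262.00 − $1244.67 = $10017.33
Local income tax: $10017.33 × 0.0334 = $334.58
State income tax: $10017.33 × 0.023 = $230.40
State disability insurance: $11262.00 × 0.0137 = $154.29
Medicare: $11262.00 × 0.014 = $157.67
Gym membership: $200.15
(Employer's $358.29 toward gym membership is not withheld from the employee.)
Total deductions = $1119.44 + $125.23 + $334.58 + $230.40 + $154.29 + $157.67 + $200.15 = $2321.76
Net pay = $11262.00 − $2321.76 = $8940.24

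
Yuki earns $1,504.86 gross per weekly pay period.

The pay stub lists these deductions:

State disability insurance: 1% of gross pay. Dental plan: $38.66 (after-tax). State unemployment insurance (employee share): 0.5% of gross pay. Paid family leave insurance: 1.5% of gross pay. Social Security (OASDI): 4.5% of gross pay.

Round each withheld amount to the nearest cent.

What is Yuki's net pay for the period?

$1,353.34

Social Security (OASDI): $1,504.86 × 0.045 = $67.72
Paid family leave insurance: $1,504.86 × 0.015 = $22.57
State disability insurance: $1,504.86 × 0.01 = $15.05
State unemployment insurance (employee share): $1,504.86 × 0.005 = $7.52
Dental plan: $38.66
Total deductions = $67.72 + $22.57 + $15.05 + $7.52 + $38.66 = $151.52
Net pay = $1,504.86 − $151.52 = $1,353.34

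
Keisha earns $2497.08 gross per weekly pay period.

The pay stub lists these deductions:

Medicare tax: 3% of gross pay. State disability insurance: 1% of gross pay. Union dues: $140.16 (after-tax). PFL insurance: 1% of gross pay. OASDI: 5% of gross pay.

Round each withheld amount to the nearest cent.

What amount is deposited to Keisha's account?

Medicare tax: $2497.08 × 0.03 = $74.91
State disability insurance: $2497.08 × 0.01 = $24.97
PFL insurance: $2497.08 × 0.01 = $24.97
OASDI: $2497.08 × 0.05 = $124.85
Union dues: $140.16
Total deductions = $74.91 + $24.97 + $24.97 + $124.85 + $140.16 = $389.86
Net pay = $2497.08 − $389.86 = $2107.22

$2107.22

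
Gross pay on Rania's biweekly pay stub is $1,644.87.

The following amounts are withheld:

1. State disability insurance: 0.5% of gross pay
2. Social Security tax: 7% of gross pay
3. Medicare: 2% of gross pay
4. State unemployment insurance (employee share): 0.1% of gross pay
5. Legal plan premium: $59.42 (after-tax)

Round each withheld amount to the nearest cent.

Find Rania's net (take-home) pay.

Medicare: $1,644.87 × 0.02 = $32.90
Social Security tax: $1,644.87 × 0.07 = $115.14
State disability insurance: $1,644.87 × 0.005 = $8.22
State unemployment insurance (employee share): $1,644.87 × 0.001 = $1.64
Legal plan premium: $59.42
Total deductions = $32.90 + $115.14 + $8.22 + $1.64 + $59.42 = $217.32
Net pay = $1,644.87 − $217.32 = $1,427.55

$1,427.55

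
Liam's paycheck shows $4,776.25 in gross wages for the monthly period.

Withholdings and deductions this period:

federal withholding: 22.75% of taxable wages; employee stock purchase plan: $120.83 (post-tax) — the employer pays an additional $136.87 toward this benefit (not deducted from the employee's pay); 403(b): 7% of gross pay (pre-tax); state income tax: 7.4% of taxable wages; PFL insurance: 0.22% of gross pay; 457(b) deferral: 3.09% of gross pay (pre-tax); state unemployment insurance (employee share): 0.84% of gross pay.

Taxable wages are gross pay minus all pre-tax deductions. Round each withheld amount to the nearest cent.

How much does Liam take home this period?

$2,828.12

457(b) deferral: $4,776.25 × 0.0309 = $147.59
403(b): $4,776.25 × 0.07 = $334.34
Pre-tax total = $147.59 + $334.34 = $481.93
Taxable wages = $4,776.25 − $481.93 = $4,294.32
State income tax: $4,294.32 × 0.074 = $317.78
Federal withholding: $4,294.32 × 0.2275 = $976.96
PFL insurance: $4,776.25 × 0.0022 = $10.51
State unemployment insurance (employee share): $4,776.25 × 0.0084 = $40.12
Employee stock purchase plan: $120.83
(Employer's $136.87 toward employee stock purchase plan is not withheld from the employee.)
Total deductions = $147.59 + $334.34 + $317.78 + $976.96 + $10.51 + $40.12 + $120.83 = $1,948.13
Net pay = $4,776.25 − $1,948.13 = $2,828.12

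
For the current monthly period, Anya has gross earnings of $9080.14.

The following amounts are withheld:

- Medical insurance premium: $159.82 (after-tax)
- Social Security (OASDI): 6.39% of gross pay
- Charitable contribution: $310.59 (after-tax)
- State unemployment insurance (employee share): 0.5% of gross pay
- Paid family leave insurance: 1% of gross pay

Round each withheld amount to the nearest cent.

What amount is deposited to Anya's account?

Paid family leave insurance: $9080.14 × 0.01 = $90.80
Social Security (OASDI): $9080.14 × 0.0639 = $580.22
State unemployment insurance (employee share): $9080.14 × 0.005 = $45.40
Medical insurance premium: $159.82
Charitable contribution: $310.59
Total deductions = $90.80 + $580.22 + $45.40 + $159.82 + $310.59 = $1186.83
Net pay = $9080.14 − $1186.83 = $7893.31

$7893.31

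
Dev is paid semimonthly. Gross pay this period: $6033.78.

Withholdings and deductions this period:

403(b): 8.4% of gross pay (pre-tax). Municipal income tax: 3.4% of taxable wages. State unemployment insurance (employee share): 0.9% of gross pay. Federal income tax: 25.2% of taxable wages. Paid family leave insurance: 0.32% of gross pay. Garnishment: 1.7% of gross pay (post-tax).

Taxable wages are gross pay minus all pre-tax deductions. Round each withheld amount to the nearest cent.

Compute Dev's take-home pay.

$3770.05

403(b): $6033.78 × 0.084 = $506.84
Taxable wages = $6033.78 − $506.84 = $5526.94
Federal income tax: $5526.94 × 0.252 = $1392.79
Municipal income tax: $5526.94 × 0.034 = $187.92
State unemployment insurance (employee share): $6033.78 × 0.009 = $54.30
Paid family leave insurance: $6033.78 × 0.0032 = $19.31
Garnishment: $6033.78 × 0.017 = $102.57
Total deductions = $506.84 + $1392.79 + $187.92 + $54.30 + $19.31 + $102.57 = $2263.73
Net pay = $6033.78 − $2263.73 = $3770.05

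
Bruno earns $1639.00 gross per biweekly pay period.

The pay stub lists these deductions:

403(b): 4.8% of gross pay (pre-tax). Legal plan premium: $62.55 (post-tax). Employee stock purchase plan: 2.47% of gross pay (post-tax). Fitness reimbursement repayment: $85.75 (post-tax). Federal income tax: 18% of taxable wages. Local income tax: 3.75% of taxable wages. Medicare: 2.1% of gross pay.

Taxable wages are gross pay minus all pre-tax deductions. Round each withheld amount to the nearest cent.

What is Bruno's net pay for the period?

$997.76

403(b): $1639.00 × 0.048 = $78.67
Taxable wages = $1639.00 − $78.67 = $1560.33
Local income tax: $1560.33 × 0.0375 = $58.51
Federal income tax: $1560.33 × 0.18 = $280.86
Medicare: $1639.00 × 0.021 = $34.42
Employee stock purchase plan: $1639.00 × 0.0247 = $40.48
Fitness reimbursement repayment: $85.75
Legal plan premium: $62.55
Total deductions = $78.67 + $58.51 + $280.86 + $34.42 + $40.48 + $85.75 + $62.55 = $641.24
Net pay = $1639.00 − $641.24 = $997.76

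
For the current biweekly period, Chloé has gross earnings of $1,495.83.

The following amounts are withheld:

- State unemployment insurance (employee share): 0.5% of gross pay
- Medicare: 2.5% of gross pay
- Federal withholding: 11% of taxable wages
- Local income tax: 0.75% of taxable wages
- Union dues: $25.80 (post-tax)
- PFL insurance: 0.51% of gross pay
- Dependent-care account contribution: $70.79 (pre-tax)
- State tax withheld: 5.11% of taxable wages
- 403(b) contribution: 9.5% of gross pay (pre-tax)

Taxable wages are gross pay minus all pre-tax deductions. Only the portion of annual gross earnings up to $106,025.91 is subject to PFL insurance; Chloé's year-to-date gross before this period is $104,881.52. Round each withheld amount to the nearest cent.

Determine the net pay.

403(b) contribution: $1,495.83 × 0.095 = $142.10
Dependent-care account contribution: $70.79
Pre-tax total = $142.10 + $70.79 = $212.89
Taxable wages = $1,495.83 − $212.89 = $1,282.94
State tax withheld: $1,282.94 × 0.0511 = $65.56
Federal withholding: $1,282.94 × 0.11 = $141.12
Local income tax: $1,282.94 × 0.0075 = $9.62
PFL insurance: only $106,025.91 − $104,881.52 = $1,144.39 of this check is subject → $1,144.39 × 0.0051 = $5.84
Medicare: $1,495.83 × 0.025 = $37.40
State unemployment insurance (employee share): $1,495.83 × 0.005 = $7.48
Union dues: $25.80
Total deductions = $142.10 + $70.79 + $65.56 + $141.12 + $9.62 + $5.84 + $37.40 + $7.48 + $25.80 = $505.71
Net pay = $1,495.83 − $505.71 = $990.12

$990.12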